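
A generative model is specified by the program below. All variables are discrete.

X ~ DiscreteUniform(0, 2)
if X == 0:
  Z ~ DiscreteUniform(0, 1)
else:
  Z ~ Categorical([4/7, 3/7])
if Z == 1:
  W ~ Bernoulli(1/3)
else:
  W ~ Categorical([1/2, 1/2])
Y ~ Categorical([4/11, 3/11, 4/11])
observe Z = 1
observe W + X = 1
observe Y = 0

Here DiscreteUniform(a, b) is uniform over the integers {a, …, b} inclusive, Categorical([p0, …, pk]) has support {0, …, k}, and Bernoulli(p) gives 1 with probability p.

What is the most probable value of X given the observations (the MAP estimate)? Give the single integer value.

Enumerate traces; 2 have nonzero weight after conditioning:
  (X=0, Z=1, W=1, Y=0) weight 2/99
  (X=1, Z=1, W=0, Y=0) weight 8/231
Group by X:
  weight(X=0) = 2/99
  weight(X=1) = 8/231
Total weight = 2/99 + 8/231 = 38/693
P(X=0 | obs) = 2/99 / 38/693 = 7/19
P(X=1 | obs) = 8/231 / 38/693 = 12/19
argmax = 1

argmax_v P(X = v | obs) = 1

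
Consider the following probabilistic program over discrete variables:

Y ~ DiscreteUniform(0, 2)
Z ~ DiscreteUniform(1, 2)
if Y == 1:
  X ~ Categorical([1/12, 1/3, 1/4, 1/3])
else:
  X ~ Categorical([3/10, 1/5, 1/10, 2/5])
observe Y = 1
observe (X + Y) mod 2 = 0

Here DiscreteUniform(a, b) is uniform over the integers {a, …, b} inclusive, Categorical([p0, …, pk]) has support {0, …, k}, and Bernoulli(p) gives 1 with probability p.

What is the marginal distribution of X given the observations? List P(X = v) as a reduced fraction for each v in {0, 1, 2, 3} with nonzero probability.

Enumerate traces; 4 have nonzero weight after conditioning:
  (Y=1, Z=1, X=1) weight 1/18
  (Y=1, Z=1, X=3) weight 1/18
  (Y=1, Z=2, X=1) weight 1/18
  (Y=1, Z=2, X=3) weight 1/18
Group by X:
  weight(X=1) = 1/9
  weight(X=3) = 1/9
Total weight = 1/9 + 1/9 = 2/9
P(X=1 | obs) = 1/9 / 2/9 = 1/2
P(X=3 | obs) = 1/9 / 2/9 = 1/2

P(X=1) = 1/2, P(X=3) = 1/2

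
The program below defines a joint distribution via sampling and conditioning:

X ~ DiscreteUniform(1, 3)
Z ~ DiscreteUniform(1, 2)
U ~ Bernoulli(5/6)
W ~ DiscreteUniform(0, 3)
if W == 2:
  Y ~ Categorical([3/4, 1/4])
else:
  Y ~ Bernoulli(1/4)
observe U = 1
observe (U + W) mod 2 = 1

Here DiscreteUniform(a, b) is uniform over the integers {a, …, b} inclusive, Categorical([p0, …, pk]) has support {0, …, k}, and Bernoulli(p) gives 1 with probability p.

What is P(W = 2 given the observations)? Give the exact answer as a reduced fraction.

Enumerate traces; 24 have nonzero weight after conditioning:
  (X=1, Z=1, U=1, W=0, Y=0) weight 5/192
  (X=1, Z=1, U=1, W=0, Y=1) weight 5/576
  (X=1, Z=1, U=1, W=2, Y=0) weight 5/192
  (X=1, Z=1, U=1, W=2, Y=1) weight 5/576
  (X=1, Z=2, U=1, W=0, Y=0) weight 5/192
  (X=1, Z=2, U=1, W=0, Y=1) weight 5/576
  (X=1, Z=2, U=1, W=2, Y=0) weight 5/192
  (X=1, Z=2, U=1, W=2, Y=1) weight 5/576
  … 16 more
Group by W:
  weight(W=0) = 5/24
  weight(W=2) = 5/24
Total weight = 5/24 + 5/24 = 5/12
P(W=0 | obs) = 5/24 / 5/12 = 1/2
P(W=2 | obs) = 5/24 / 5/12 = 1/2

P(W = 2 | obs) = 1/2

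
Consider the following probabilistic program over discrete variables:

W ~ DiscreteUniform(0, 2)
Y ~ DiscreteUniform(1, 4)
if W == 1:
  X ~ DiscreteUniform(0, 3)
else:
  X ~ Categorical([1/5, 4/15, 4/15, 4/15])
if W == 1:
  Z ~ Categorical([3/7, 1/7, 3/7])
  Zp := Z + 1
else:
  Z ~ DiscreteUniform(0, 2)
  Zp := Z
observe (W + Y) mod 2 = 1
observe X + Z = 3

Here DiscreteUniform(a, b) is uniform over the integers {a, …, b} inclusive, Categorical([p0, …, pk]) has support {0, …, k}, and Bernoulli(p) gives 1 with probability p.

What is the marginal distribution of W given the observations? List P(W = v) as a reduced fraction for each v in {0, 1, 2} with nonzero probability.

Enumerate traces; 18 have nonzero weight after conditioning:
  (W=0, Y=1, X=1, Z=2) weight 1/135
  (W=0, Y=1, X=2, Z=1) weight 1/135
  (W=0, Y=1, X=3, Z=0) weight 1/135
  (W=0, Y=3, X=1, Z=2) weight 1/135
  (W=0, Y=3, X=2, Z=1) weight 1/135
  (W=0, Y=3, X=3, Z=0) weight 1/135
  (W=1, Y=2, X=1, Z=2) weight 1/112
  (W=1, Y=2, X=2, Z=1) weight 1/336
  (W=2, Y=1, X=1, Z=2) weight 1/135
  … 9 more
Group by W:
  weight(W=0) = 2/45
  weight(W=1) = 1/24
  weight(W=2) = 2/45
Total weight = 2/45 + 1/24 + 2/45 = 47/360
P(W=0 | obs) = 2/45 / 47/360 = 16/47
P(W=1 | obs) = 1/24 / 47/360 = 15/47
P(W=2 | obs) = 2/45 / 47/360 = 16/47

P(W=0) = 16/47, P(W=1) = 15/47, P(W=2) = 16/47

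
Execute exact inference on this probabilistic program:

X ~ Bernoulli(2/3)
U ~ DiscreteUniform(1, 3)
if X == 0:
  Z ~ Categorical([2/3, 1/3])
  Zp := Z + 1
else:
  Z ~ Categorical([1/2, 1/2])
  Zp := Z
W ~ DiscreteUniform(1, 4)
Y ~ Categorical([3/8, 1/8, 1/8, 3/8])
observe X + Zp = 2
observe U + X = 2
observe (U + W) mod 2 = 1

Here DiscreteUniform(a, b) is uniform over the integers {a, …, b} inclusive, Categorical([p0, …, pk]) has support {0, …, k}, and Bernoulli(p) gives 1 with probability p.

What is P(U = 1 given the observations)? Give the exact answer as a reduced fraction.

Enumerate traces; 16 have nonzero weight after conditioning:
  (X=0, U=2, Z=1, W=1, Y=0) weight 1/288
  (X=0, U=2, Z=1, W=1, Y=1) weight 1/864
  (X=0, U=2, Z=1, W=1, Y=2) weight 1/864
  (X=0, U=2, Z=1, W=1, Y=3) weight 1/288
  (X=0, U=2, Z=1, W=3, Y=0) weight 1/288
  (X=0, U=2, Z=1, W=3, Y=1) weight 1/864
  (X=0, U=2, Z=1, W=3, Y=2) weight 1/864
  (X=0, U=2, Z=1, W=3, Y=3) weight 1/288
  (X=1, U=1, Z=1, W=2, Y=0) weight 1/96
  … 7 more
Group by U:
  weight(U=1) = 1/18
  weight(U=2) = 1/54
Total weight = 1/18 + 1/54 = 2/27
P(U=1 | obs) = 1/18 / 2/27 = 3/4
P(U=2 | obs) = 1/54 / 2/27 = 1/4

P(U = 1 | obs) = 3/4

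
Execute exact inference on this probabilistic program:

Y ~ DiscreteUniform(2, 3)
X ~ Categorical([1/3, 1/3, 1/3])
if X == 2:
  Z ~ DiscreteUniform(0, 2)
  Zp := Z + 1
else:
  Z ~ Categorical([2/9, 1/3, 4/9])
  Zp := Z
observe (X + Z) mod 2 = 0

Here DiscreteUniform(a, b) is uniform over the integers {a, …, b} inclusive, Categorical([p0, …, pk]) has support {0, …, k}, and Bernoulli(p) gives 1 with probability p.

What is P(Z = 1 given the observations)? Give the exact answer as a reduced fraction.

Enumerate traces; 10 have nonzero weight after conditioning:
  (Y=2, X=0, Z=0) weight 1/27
  (Y=2, X=0, Z=2) weight 2/27
  (Y=2, X=1, Z=1) weight 1/18
  (Y=2, X=2, Z=0) weight 1/18
  (Y=2, X=2, Z=2) weight 1/18
  (Y=3, X=0, Z=0) weight 1/27
  (Y=3, X=0, Z=2) weight 2/27
  (Y=3, X=1, Z=1) weight 1/18
  … 2 more
Group by Z:
  weight(Z=0) = 5/27
  weight(Z=1) = 1/9
  weight(Z=2) = 7/27
Total weight = 5/27 + 1/9 + 7/27 = 5/9
P(Z=0 | obs) = 5/27 / 5/9 = 1/3
P(Z=1 | obs) = 1/9 / 5/9 = 1/5
P(Z=2 | obs) = 7/27 / 5/9 = 7/15

P(Z = 1 | obs) = 1/5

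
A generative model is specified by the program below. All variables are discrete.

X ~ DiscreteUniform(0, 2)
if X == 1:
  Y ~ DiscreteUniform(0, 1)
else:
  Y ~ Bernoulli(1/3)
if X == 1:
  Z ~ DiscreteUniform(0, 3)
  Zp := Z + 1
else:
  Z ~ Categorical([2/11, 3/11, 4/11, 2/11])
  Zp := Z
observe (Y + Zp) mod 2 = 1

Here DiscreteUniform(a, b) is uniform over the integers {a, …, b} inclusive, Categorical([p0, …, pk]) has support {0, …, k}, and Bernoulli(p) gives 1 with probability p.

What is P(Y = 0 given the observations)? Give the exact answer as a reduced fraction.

P(Y = 0 | obs) = 113/194

Enumerate traces; 12 have nonzero weight after conditioning:
  (X=0, Y=0, Z=1) weight 2/33
  (X=0, Y=0, Z=3) weight 4/99
  (X=0, Y=1, Z=0) weight 2/99
  (X=0, Y=1, Z=2) weight 4/99
  (X=1, Y=0, Z=0) weight 1/24
  (X=1, Y=0, Z=2) weight 1/24
  (X=1, Y=1, Z=1) weight 1/24
  (X=1, Y=1, Z=3) weight 1/24
  … 4 more
Group by Y:
  weight(Y=0) = 113/396
  weight(Y=1) = 9/44
Total weight = 113/396 + 9/44 = 97/198
P(Y=0 | obs) = 113/396 / 97/198 = 113/194
P(Y=1 | obs) = 9/44 / 97/198 = 81/194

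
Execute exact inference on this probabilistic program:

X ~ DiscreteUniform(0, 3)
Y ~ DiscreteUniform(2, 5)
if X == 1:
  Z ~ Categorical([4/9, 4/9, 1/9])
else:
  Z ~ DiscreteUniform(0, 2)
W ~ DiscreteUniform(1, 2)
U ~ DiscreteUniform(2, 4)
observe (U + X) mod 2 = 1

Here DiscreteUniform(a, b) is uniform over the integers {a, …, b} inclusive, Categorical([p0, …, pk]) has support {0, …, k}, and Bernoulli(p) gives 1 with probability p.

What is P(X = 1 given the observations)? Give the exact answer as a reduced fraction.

P(X = 1 | obs) = 1/3

Enumerate traces; 144 have nonzero weight after conditioning:
  (X=0, Y=2, Z=0, W=1, U=3) weight 1/288
  (X=0, Y=2, Z=0, W=2, U=3) weight 1/288
  (X=0, Y=2, Z=1, W=1, U=3) weight 1/288
  (X=0, Y=2, Z=1, W=2, U=3) weight 1/288
  (X=0, Y=2, Z=2, W=1, U=3) weight 1/288
  (X=0, Y=2, Z=2, W=2, U=3) weight 1/288
  (X=0, Y=3, Z=0, W=1, U=3) weight 1/288
  (X=0, Y=3, Z=0, W=2, U=3) weight 1/288
  (X=1, Y=2, Z=0, W=1, U=2) weight 1/216
  (X=2, Y=2, Z=0, W=1, U=3) weight 1/288
  … 134 more
Group by X:
  weight(X=0) = 1/12
  weight(X=1) = 1/6
  weight(X=2) = 1/12
  weight(X=3) = 1/6
Total weight = 1/12 + 1/6 + 1/12 + 1/6 = 1/2
P(X=0 | obs) = 1/12 / 1/2 = 1/6
P(X=1 | obs) = 1/6 / 1/2 = 1/3
P(X=2 | obs) = 1/12 / 1/2 = 1/6
P(X=3 | obs) = 1/6 / 1/2 = 1/3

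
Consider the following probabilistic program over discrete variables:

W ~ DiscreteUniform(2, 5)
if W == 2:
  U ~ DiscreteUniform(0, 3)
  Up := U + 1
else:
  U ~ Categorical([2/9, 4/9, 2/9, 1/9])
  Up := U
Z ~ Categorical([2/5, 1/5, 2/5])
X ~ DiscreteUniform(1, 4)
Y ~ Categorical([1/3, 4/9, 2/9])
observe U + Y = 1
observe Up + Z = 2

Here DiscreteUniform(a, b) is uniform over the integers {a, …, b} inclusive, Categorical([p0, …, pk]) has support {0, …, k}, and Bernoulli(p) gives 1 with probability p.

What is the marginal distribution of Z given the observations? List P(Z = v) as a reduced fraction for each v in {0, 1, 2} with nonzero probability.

P(Z=0) = 9/71, P(Z=1) = 30/71, P(Z=2) = 32/71

Enumerate traces; 32 have nonzero weight after conditioning:
  (W=2, U=0, Z=1, X=1, Y=1) weight 1/720
  (W=2, U=0, Z=1, X=2, Y=1) weight 1/720
  (W=2, U=0, Z=1, X=3, Y=1) weight 1/720
  (W=2, U=0, Z=1, X=4, Y=1) weight 1/720
  (W=2, U=1, Z=0, X=1, Y=0) weight 1/480
  (W=2, U=1, Z=0, X=2, Y=0) weight 1/480
  (W=2, U=1, Z=0, X=3, Y=0) weight 1/480
  (W=2, U=1, Z=0, X=4, Y=0) weight 1/480
  (W=3, U=0, Z=2, X=1, Y=1) weight 1/405
  … 23 more
Group by Z:
  weight(Z=0) = 1/120
  weight(Z=1) = 1/36
  weight(Z=2) = 4/135
Total weight = 1/120 + 1/36 + 4/135 = 71/1080
P(Z=0 | obs) = 1/120 / 71/1080 = 9/71
P(Z=1 | obs) = 1/36 / 71/1080 = 30/71
P(Z=2 | obs) = 4/135 / 71/1080 = 32/71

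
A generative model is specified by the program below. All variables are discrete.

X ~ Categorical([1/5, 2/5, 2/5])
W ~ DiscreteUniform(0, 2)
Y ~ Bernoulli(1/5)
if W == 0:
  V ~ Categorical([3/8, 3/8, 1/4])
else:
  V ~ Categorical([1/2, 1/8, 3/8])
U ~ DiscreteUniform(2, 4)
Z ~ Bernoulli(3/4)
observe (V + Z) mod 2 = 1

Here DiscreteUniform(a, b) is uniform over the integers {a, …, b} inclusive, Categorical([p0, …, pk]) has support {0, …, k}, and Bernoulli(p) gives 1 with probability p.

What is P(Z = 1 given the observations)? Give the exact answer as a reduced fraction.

Enumerate traces; 162 have nonzero weight after conditioning:
  (X=0, W=0, Y=0, V=0, U=2, Z=1) weight 1/200
  (X=0, W=0, Y=0, V=0, U=3, Z=1) weight 1/200
  (X=0, W=0, Y=0, V=0, U=4, Z=1) weight 1/200
  (X=0, W=0, Y=0, V=1, U=2, Z=0) weight 1/600
  (X=0, W=0, Y=0, V=1, U=3, Z=0) weight 1/600
  (X=0, W=0, Y=0, V=1, U=4, Z=0) weight 1/600
  (X=0, W=0, Y=0, V=2, U=2, Z=1) weight 1/300
  (X=0, W=0, Y=0, V=2, U=3, Z=1) weight 1/300
  … 154 more
Group by Z:
  weight(Z=0) = 5/96
  weight(Z=1) = 19/32
Total weight = 5/96 + 19/32 = 31/48
P(Z=0 | obs) = 5/96 / 31/48 = 5/62
P(Z=1 | obs) = 19/32 / 31/48 = 57/62

P(Z = 1 | obs) = 57/62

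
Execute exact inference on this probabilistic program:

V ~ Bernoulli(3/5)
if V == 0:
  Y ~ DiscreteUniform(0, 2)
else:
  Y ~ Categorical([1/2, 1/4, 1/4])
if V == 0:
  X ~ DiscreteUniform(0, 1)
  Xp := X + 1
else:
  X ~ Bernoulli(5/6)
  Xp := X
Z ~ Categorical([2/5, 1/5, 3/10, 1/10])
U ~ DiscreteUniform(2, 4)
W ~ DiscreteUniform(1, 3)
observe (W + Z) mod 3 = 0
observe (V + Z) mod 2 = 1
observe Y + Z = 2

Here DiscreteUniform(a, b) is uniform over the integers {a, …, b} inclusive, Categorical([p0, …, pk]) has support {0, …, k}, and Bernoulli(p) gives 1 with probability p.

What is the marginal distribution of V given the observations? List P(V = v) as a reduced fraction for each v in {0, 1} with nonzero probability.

P(V=0) = 8/53, P(V=1) = 45/53

Enumerate traces; 18 have nonzero weight after conditioning:
  (V=0, Y=1, X=0, Z=1, U=2, W=2) weight 1/675
  (V=0, Y=1, X=0, Z=1, U=3, W=2) weight 1/675
  (V=0, Y=1, X=0, Z=1, U=4, W=2) weight 1/675
  (V=0, Y=1, X=1, Z=1, U=2, W=2) weight 1/675
  (V=0, Y=1, X=1, Z=1, U=3, W=2) weight 1/675
  (V=0, Y=1, X=1, Z=1, U=4, W=2) weight 1/675
  (V=1, Y=0, X=0, Z=2, U=2, W=1) weight 1/600
  (V=1, Y=0, X=0, Z=2, U=3, W=1) weight 1/600
  … 10 more
Group by V:
  weight(V=0) = 2/225
  weight(V=1) = 1/20
Total weight = 2/225 + 1/20 = 53/900
P(V=0 | obs) = 2/225 / 53/900 = 8/53
P(V=1 | obs) = 1/20 / 53/900 = 45/53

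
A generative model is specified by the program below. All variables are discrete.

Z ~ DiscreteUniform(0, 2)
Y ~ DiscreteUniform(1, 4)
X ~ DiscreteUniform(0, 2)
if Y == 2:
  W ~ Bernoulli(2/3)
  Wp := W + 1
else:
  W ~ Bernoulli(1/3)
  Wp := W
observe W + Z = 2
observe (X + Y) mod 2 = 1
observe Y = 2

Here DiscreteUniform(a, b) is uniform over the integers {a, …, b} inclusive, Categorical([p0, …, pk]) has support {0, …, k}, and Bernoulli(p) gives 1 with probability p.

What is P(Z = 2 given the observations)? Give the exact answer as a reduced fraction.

P(Z = 2 | obs) = 1/3

Enumerate traces; 2 have nonzero weight after conditioning:
  (Z=1, Y=2, X=1, W=1) weight 1/54
  (Z=2, Y=2, X=1, W=0) weight 1/108
Group by Z:
  weight(Z=1) = 1/54
  weight(Z=2) = 1/108
Total weight = 1/54 + 1/108 = 1/36
P(Z=1 | obs) = 1/54 / 1/36 = 2/3
P(Z=2 | obs) = 1/108 / 1/36 = 1/3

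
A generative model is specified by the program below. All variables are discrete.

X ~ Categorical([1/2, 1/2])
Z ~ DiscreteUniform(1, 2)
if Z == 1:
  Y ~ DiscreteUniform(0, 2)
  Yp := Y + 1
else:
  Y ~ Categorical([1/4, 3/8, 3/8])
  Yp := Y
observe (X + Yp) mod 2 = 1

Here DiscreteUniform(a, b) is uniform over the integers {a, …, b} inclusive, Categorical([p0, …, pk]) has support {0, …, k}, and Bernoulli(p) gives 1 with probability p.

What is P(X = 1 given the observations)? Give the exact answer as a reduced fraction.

Enumerate traces; 6 have nonzero weight after conditioning:
  (X=0, Z=1, Y=0) weight 1/12
  (X=0, Z=1, Y=2) weight 1/12
  (X=0, Z=2, Y=1) weight 3/32
  (X=1, Z=1, Y=1) weight 1/12
  (X=1, Z=2, Y=0) weight 1/16
  (X=1, Z=2, Y=2) weight 3/32
Group by X:
  weight(X=0) = 25/96
  weight(X=1) = 23/96
Total weight = 25/96 + 23/96 = 1/2
P(X=0 | obs) = 25/96 / 1/2 = 25/48
P(X=1 | obs) = 23/96 / 1/2 = 23/48

P(X = 1 | obs) = 23/48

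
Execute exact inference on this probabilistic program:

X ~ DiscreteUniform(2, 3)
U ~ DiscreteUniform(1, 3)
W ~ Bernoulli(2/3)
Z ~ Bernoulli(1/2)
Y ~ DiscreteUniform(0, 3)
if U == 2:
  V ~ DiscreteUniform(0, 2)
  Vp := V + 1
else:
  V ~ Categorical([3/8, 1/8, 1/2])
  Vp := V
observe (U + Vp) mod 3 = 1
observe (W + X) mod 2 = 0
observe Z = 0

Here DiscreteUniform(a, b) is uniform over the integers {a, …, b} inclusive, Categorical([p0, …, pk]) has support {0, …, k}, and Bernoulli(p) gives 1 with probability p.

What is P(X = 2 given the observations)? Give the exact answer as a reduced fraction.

Enumerate traces; 24 have nonzero weight after conditioning:
  (X=2, U=1, W=0, Z=0, Y=0, V=0) weight 1/384
  (X=2, U=1, W=0, Z=0, Y=1, V=0) weight 1/384
  (X=2, U=1, W=0, Z=0, Y=2, V=0) weight 1/384
  (X=2, U=1, W=0, Z=0, Y=3, V=0) weight 1/384
  (X=2, U=2, W=0, Z=0, Y=0, V=1) weight 1/432
  (X=2, U=2, W=0, Z=0, Y=1, V=1) weight 1/432
  (X=2, U=2, W=0, Z=0, Y=2, V=1) weight 1/432
  (X=2, U=2, W=0, Z=0, Y=3, V=1) weight 1/432
  (X=3, U=1, W=1, Z=0, Y=0, V=0) weight 1/192
  … 15 more
Group by X:
  weight(X=2) = 5/216
  weight(X=3) = 5/108
Total weight = 5/216 + 5/108 = 5/72
P(X=2 | obs) = 5/216 / 5/72 = 1/3
P(X=3 | obs) = 5/108 / 5/72 = 2/3

P(X = 2 | obs) = 1/3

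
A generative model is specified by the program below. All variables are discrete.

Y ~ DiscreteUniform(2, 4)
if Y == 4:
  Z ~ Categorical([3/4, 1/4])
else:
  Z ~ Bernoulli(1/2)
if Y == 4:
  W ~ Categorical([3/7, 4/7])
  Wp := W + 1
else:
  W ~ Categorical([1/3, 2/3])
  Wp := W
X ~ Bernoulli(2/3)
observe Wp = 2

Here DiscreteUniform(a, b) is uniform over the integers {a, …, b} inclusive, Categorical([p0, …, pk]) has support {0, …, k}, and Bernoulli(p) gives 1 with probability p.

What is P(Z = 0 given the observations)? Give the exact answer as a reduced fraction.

P(Z = 0 | obs) = 3/4

Enumerate traces; 4 have nonzero weight after conditioning:
  (Y=4, Z=0, W=1, X=0) weight 1/21
  (Y=4, Z=0, W=1, X=1) weight 2/21
  (Y=4, Z=1, W=1, X=0) weight 1/63
  (Y=4, Z=1, W=1, X=1) weight 2/63
Group by Z:
  weight(Z=0) = 1/7
  weight(Z=1) = 1/21
Total weight = 1/7 + 1/21 = 4/21
P(Z=0 | obs) = 1/7 / 4/21 = 3/4
P(Z=1 | obs) = 1/21 / 4/21 = 1/4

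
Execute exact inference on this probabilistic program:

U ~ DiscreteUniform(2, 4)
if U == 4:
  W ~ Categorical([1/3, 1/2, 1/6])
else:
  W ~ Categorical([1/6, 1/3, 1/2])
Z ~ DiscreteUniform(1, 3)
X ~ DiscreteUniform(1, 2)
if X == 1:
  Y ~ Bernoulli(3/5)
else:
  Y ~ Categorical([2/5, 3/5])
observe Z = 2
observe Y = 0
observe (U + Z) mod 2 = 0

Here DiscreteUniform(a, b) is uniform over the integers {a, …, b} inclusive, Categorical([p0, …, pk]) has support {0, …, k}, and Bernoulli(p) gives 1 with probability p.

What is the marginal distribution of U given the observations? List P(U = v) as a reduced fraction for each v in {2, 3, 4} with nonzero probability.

Enumerate traces; 12 have nonzero weight after conditioning:
  (U=2, W=0, Z=2, X=1, Y=0) weight 1/270
  (U=2, W=0, Z=2, X=2, Y=0) weight 1/270
  (U=2, W=1, Z=2, X=1, Y=0) weight 1/135
  (U=2, W=1, Z=2, X=2, Y=0) weight 1/135
  (U=2, W=2, Z=2, X=1, Y=0) weight 1/90
  (U=2, W=2, Z=2, X=2, Y=0) weight 1/90
  (U=4, W=0, Z=2, X=1, Y=0) weight 1/135
  (U=4, W=0, Z=2, X=2, Y=0) weight 1/135
  … 4 more
Group by U:
  weight(U=2) = 2/45
  weight(U=4) = 2/45
Total weight = 2/45 + 2/45 = 4/45
P(U=2 | obs) = 2/45 / 4/45 = 1/2
P(U=4 | obs) = 2/45 / 4/45 = 1/2

P(U=2) = 1/2, P(U=4) = 1/2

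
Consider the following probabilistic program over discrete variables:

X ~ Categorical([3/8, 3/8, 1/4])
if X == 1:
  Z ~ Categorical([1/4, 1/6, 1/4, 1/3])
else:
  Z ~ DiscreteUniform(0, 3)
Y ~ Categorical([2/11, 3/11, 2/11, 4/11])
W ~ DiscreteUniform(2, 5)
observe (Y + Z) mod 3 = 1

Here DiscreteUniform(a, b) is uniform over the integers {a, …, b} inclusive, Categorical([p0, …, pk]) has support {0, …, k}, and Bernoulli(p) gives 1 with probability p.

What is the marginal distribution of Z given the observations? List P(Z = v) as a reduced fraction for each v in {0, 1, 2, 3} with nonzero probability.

Enumerate traces; 60 have nonzero weight after conditioning:
  (X=0, Z=0, Y=1, W=2) weight 9/1408
  (X=0, Z=0, Y=1, W=3) weight 9/1408
  (X=0, Z=0, Y=1, W=4) weight 9/1408
  (X=0, Z=0, Y=1, W=5) weight 9/1408
  (X=0, Z=1, Y=0, W=2) weight 3/704
  (X=0, Z=1, Y=0, W=3) weight 3/704
  (X=0, Z=1, Y=0, W=4) weight 3/704
  (X=0, Z=1, Y=0, W=5) weight 3/704
  (X=0, Z=2, Y=2, W=2) weight 3/704
  (X=0, Z=3, Y=1, W=2) weight 9/1408
  … 50 more
Group by Z:
  weight(Z=0) = 3/44
  weight(Z=1) = 21/176
  weight(Z=2) = 1/22
  weight(Z=3) = 27/352
Total weight = 3/44 + 21/176 + 1/22 + 27/352 = 109/352
P(Z=0 | obs) = 3/44 / 109/352 = 24/109
P(Z=1 | obs) = 21/176 / 109/352 = 42/109
P(Z=2 | obs) = 1/22 / 109/352 = 16/109
P(Z=3 | obs) = 27/352 / 109/352 = 27/109

P(Z=0) = 24/109, P(Z=1) = 42/109, P(Z=2) = 16/109, P(Z=3) = 27/109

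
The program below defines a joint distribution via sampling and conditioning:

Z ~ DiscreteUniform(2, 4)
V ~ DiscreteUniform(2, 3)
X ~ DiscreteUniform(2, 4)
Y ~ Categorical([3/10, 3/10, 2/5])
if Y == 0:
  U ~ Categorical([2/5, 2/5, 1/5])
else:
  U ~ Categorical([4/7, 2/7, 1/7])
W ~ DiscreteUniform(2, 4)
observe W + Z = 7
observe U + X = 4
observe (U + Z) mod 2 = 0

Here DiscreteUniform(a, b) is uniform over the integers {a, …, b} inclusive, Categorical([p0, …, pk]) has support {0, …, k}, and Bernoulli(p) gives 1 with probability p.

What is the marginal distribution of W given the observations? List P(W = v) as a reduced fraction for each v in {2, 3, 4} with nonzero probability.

Enumerate traces; 18 have nonzero weight after conditioning:
  (Z=3, V=2, X=3, Y=0, U=1, W=4) weight 1/450
  (Z=3, V=2, X=3, Y=1, U=1, W=4) weight 1/630
  (Z=3, V=2, X=3, Y=2, U=1, W=4) weight 2/945
  (Z=3, V=3, X=3, Y=0, U=1, W=4) weight 1/450
  (Z=3, V=3, X=3, Y=1, U=1, W=4) weight 1/630
  (Z=3, V=3, X=3, Y=2, U=1, W=4) weight 2/945
  (Z=4, V=2, X=2, Y=0, U=2, W=3) weight 1/900
  (Z=4, V=2, X=2, Y=1, U=2, W=3) weight 1/1260
  … 10 more
Group by W:
  weight(W=3) = 17/675
  weight(W=4) = 8/675
Total weight = 17/675 + 8/675 = 1/27
P(W=3 | obs) = 17/675 / 1/27 = 17/25
P(W=4 | obs) = 8/675 / 1/27 = 8/25

P(W=3) = 17/25, P(W=4) = 8/25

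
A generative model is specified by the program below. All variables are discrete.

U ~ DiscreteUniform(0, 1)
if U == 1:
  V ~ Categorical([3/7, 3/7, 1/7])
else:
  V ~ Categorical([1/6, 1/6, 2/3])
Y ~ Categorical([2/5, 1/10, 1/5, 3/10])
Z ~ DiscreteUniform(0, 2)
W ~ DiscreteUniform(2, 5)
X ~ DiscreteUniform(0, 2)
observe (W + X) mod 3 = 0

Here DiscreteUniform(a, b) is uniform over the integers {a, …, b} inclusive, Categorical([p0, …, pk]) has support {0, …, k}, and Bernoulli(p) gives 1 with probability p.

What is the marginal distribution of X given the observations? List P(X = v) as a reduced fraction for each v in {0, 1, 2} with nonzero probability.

P(X=0) = 1/4, P(X=1) = 1/2, P(X=2) = 1/4

Enumerate traces; 288 have nonzero weight after conditioning:
  (U=0, V=0, Y=0, Z=0, W=2, X=1) weight 1/1080
  (U=0, V=0, Y=0, Z=0, W=3, X=0) weight 1/1080
  (U=0, V=0, Y=0, Z=0, W=4, X=2) weight 1/1080
  (U=0, V=0, Y=0, Z=0, W=5, X=1) weight 1/1080
  (U=0, V=0, Y=0, Z=1, W=2, X=1) weight 1/1080
  (U=0, V=0, Y=0, Z=1, W=3, X=0) weight 1/1080
  (U=0, V=0, Y=0, Z=1, W=4, X=2) weight 1/1080
  (U=0, V=0, Y=0, Z=1, W=5, X=1) weight 1/1080
  … 280 more
Group by X:
  weight(X=0) = 1/12
  weight(X=1) = 1/6
  weight(X=2) = 1/12
Total weight = 1/12 + 1/6 + 1/12 = 1/3
P(X=0 | obs) = 1/12 / 1/3 = 1/4
P(X=1 | obs) = 1/6 / 1/3 = 1/2
P(X=2 | obs) = 1/12 / 1/3 = 1/4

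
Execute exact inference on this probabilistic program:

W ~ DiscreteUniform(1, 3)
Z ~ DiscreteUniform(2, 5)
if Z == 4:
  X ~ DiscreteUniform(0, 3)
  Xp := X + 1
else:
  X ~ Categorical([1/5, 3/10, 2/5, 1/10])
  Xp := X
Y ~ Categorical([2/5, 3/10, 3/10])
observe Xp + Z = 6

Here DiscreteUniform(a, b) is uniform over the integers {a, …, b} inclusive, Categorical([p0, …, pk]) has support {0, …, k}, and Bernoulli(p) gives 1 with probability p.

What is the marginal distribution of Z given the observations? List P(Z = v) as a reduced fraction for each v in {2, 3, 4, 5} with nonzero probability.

Enumerate traces; 27 have nonzero weight after conditioning:
  (W=1, Z=3, X=3, Y=0) weight 1/300
  (W=1, Z=3, X=3, Y=1) weight 1/400
  (W=1, Z=3, X=3, Y=2) weight 1/400
  (W=1, Z=4, X=1, Y=0) weight 1/120
  (W=1, Z=4, X=1, Y=1) weight 1/160
  (W=1, Z=4, X=1, Y=2) weight 1/160
  (W=1, Z=5, X=1, Y=0) weight 1/100
  (W=1, Z=5, X=1, Y=1) weight 3/400
  … 19 more
Group by Z:
  weight(Z=3) = 1/40
  weight(Z=4) = 1/16
  weight(Z=5) = 3/40
Total weight = 1/40 + 1/16 + 3/40 = 13/80
P(Z=3 | obs) = 1/40 / 13/80 = 2/13
P(Z=4 | obs) = 1/16 / 13/80 = 5/13
P(Z=5 | obs) = 3/40 / 13/80 = 6/13

P(Z=3) = 2/13, P(Z=4) = 5/13, P(Z=5) = 6/13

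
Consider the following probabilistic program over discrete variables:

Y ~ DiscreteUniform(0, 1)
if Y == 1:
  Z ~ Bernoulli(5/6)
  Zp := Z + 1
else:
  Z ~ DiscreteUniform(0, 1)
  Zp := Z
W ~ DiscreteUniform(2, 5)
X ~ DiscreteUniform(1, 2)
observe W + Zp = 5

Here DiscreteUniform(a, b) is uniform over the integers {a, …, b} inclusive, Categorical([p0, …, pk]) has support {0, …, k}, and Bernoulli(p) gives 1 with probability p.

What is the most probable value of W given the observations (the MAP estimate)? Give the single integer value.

Enumerate traces; 8 have nonzero weight after conditioning:
  (Y=0, Z=0, W=5, X=1) weight 1/32
  (Y=0, Z=0, W=5, X=2) weight 1/32
  (Y=0, Z=1, W=4, X=1) weight 1/32
  (Y=0, Z=1, W=4, X=2) weight 1/32
  (Y=1, Z=0, W=4, X=1) weight 1/96
  (Y=1, Z=0, W=4, X=2) weight 1/96
  (Y=1, Z=1, W=3, X=1) weight 5/96
  (Y=1, Z=1, W=3, X=2) weight 5/96
Group by W:
  weight(W=3) = 5/48
  weight(W=4) = 1/12
  weight(W=5) = 1/16
Total weight = 5/48 + 1/12 + 1/16 = 1/4
P(W=3 | obs) = 5/48 / 1/4 = 5/12
P(W=4 | obs) = 1/12 / 1/4 = 1/3
P(W=5 | obs) = 1/16 / 1/4 = 1/4
argmax = 3

argmax_v P(W = v | obs) = 3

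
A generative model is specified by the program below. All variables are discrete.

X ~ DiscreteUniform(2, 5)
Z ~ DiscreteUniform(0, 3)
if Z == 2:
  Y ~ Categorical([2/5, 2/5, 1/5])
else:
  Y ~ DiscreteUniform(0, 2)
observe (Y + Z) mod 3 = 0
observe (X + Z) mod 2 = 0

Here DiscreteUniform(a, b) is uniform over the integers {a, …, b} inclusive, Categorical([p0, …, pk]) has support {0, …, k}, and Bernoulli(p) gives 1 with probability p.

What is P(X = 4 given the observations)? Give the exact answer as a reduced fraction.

P(X = 4 | obs) = 11/42

Enumerate traces; 8 have nonzero weight after conditioning:
  (X=2, Z=0, Y=0) weight 1/48
  (X=2, Z=2, Y=1) weight 1/40
  (X=3, Z=1, Y=2) weight 1/48
  (X=3, Z=3, Y=0) weight 1/48
  (X=4, Z=0, Y=0) weight 1/48
  (X=4, Z=2, Y=1) weight 1/40
  (X=5, Z=1, Y=2) weight 1/48
  (X=5, Z=3, Y=0) weight 1/48
Group by X:
  weight(X=2) = 11/240
  weight(X=3) = 1/24
  weight(X=4) = 11/240
  weight(X=5) = 1/24
Total weight = 11/240 + 1/24 + 11/240 + 1/24 = 7/40
P(X=2 | obs) = 11/240 / 7/40 = 11/42
P(X=3 | obs) = 1/24 / 7/40 = 5/21
P(X=4 | obs) = 11/240 / 7/40 = 11/42
P(X=5 | obs) = 1/24 / 7/40 = 5/21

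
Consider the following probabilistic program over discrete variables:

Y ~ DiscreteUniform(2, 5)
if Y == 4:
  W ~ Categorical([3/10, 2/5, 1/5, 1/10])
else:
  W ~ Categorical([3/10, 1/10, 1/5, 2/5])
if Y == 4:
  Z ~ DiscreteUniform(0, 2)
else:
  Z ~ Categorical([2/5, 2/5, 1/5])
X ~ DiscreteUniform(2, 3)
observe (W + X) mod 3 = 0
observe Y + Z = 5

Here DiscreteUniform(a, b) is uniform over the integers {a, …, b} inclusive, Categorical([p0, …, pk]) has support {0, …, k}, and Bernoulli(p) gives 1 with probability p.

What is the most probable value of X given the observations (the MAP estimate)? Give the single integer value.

Enumerate traces; 9 have nonzero weight after conditioning:
  (Y=3, W=0, Z=2, X=3) weight 3/400
  (Y=3, W=1, Z=2, X=2) weight 1/400
  (Y=3, W=3, Z=2, X=3) weight 1/100
  (Y=4, W=0, Z=1, X=3) weight 1/80
  (Y=4, W=1, Z=1, X=2) weight 1/60
  (Y=4, W=3, Z=1, X=3) weight 1/240
  (Y=5, W=0, Z=0, X=3) weight 3/200
  (Y=5, W=1, Z=0, X=2) weight 1/200
  … 1 more
Group by X:
  weight(X=2) = 29/1200
  weight(X=3) = 83/1200
Total weight = 29/1200 + 83/1200 = 7/75
P(X=2 | obs) = 29/1200 / 7/75 = 29/112
P(X=3 | obs) = 83/1200 / 7/75 = 83/112
argmax = 3

argmax_v P(X = v | obs) = 3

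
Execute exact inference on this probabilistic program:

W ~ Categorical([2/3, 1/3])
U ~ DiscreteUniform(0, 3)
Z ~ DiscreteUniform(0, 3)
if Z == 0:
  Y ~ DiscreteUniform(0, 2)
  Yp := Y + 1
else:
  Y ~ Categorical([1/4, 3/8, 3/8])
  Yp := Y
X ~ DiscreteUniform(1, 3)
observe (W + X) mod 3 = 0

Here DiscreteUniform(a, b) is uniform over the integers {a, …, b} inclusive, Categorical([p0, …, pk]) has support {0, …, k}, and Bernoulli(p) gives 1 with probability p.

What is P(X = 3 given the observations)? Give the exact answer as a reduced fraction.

Enumerate traces; 96 have nonzero weight after conditioning:
  (W=0, U=0, Z=0, Y=0, X=3) weight 1/216
  (W=0, U=0, Z=0, Y=1, X=3) weight 1/216
  (W=0, U=0, Z=0, Y=2, X=3) weight 1/216
  (W=0, U=0, Z=1, Y=0, X=3) weight 1/288
  (W=0, U=0, Z=1, Y=1, X=3) weight 1/192
  (W=0, U=0, Z=1, Y=2, X=3) weight 1/192
  (W=0, U=0, Z=2, Y=0, X=3) weight 1/288
  (W=0, U=0, Z=2, Y=1, X=3) weight 1/192
  (W=1, U=0, Z=0, Y=0, X=2) weight 1/432
  … 87 more
Group by X:
  weight(X=2) = 1/9
  weight(X=3) = 2/9
Total weight = 1/9 + 2/9 = 1/3
P(X=2 | obs) = 1/9 / 1/3 = 1/3
P(X=3 | obs) = 2/9 / 1/3 = 2/3

P(X = 3 | obs) = 2/3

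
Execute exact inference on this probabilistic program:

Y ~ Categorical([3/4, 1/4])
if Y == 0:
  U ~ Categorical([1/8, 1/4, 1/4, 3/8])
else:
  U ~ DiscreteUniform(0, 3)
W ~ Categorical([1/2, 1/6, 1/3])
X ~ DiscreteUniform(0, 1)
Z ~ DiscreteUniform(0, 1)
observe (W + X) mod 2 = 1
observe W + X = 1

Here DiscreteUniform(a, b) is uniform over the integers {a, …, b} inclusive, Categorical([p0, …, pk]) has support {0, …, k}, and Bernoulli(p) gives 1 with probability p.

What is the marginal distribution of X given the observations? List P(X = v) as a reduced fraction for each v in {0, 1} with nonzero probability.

P(X=0) = 1/4, P(X=1) = 3/4

Enumerate traces; 32 have nonzero weight after conditioning:
  (Y=0, U=0, W=0, X=1, Z=0) weight 3/256
  (Y=0, U=0, W=0, X=1, Z=1) weight 3/256
  (Y=0, U=0, W=1, X=0, Z=0) weight 1/256
  (Y=0, U=0, W=1, X=0, Z=1) weight 1/256
  (Y=0, U=1, W=0, X=1, Z=0) weight 3/128
  (Y=0, U=1, W=0, X=1, Z=1) weight 3/128
  (Y=0, U=1, W=1, X=0, Z=0) weight 1/128
  (Y=0, U=1, W=1, X=0, Z=1) weight 1/128
  … 24 more
Group by X:
  weight(X=0) = 1/12
  weight(X=1) = 1/4
Total weight = 1/12 + 1/4 = 1/3
P(X=0 | obs) = 1/12 / 1/3 = 1/4
P(X=1 | obs) = 1/4 / 1/3 = 3/4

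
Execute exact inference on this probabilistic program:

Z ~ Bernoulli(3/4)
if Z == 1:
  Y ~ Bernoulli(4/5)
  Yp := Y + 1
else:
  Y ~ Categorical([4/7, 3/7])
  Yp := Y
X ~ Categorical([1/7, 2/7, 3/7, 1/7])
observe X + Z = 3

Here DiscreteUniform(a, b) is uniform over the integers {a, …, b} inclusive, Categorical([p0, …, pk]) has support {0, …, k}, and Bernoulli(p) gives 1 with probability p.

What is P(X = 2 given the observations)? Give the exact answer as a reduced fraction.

P(X = 2 | obs) = 9/10

Enumerate traces; 4 have nonzero weight after conditioning:
  (Z=0, Y=0, X=3) weight 1/49
  (Z=0, Y=1, X=3) weight 3/196
  (Z=1, Y=0, X=2) weight 9/140
  (Z=1, Y=1, X=2) weight 9/35
Group by X:
  weight(X=2) = 9/28
  weight(X=3) = 1/28
Total weight = 9/28 + 1/28 = 5/14
P(X=2 | obs) = 9/28 / 5/14 = 9/10
P(X=3 | obs) = 1/28 / 5/14 = 1/10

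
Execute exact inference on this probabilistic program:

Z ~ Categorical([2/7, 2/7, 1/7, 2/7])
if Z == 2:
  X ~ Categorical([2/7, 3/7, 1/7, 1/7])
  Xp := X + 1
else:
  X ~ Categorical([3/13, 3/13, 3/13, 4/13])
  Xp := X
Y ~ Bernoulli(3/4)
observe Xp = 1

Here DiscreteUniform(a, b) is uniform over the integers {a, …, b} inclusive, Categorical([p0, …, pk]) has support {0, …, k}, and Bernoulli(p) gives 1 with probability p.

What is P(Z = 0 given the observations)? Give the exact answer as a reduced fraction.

Enumerate traces; 8 have nonzero weight after conditioning:
  (Z=0, X=1, Y=0) weight 3/182
  (Z=0, X=1, Y=1) weight 9/182
  (Z=1, X=1, Y=0) weight 3/182
  (Z=1, X=1, Y=1) weight 9/182
  (Z=2, X=0, Y=0) weight 1/98
  (Z=2, X=0, Y=1) weight 3/98
  (Z=3, X=1, Y=0) weight 3/182
  (Z=3, X=1, Y=1) weight 9/182
Group by Z:
  weight(Z=0) = 6/91
  weight(Z=1) = 6/91
  weight(Z=2) = 2/49
  weight(Z=3) = 6/91
Total weight = 6/91 + 6/91 + 2/49 + 6/91 = 152/637
P(Z=0 | obs) = 6/91 / 152/637 = 21/76
P(Z=1 | obs) = 6/91 / 152/637 = 21/76
P(Z=2 | obs) = 2/49 / 152/637 = 13/76
P(Z=3 | obs) = 6/91 / 152/637 = 21/76

P(Z = 0 | obs) = 21/76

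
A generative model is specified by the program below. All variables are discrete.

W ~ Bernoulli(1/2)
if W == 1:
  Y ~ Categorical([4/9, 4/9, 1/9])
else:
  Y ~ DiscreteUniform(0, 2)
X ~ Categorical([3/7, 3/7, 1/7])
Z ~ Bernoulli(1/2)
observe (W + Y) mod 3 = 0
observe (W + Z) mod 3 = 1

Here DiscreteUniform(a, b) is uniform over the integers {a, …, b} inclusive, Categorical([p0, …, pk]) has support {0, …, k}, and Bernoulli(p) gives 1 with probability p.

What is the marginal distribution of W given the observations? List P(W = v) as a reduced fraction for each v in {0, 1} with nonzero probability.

Enumerate traces; 6 have nonzero weight after conditioning:
  (W=0, Y=0, X=0, Z=1) weight 1/28
  (W=0, Y=0, X=1, Z=1) weight 1/28
  (W=0, Y=0, X=2, Z=1) weight 1/84
  (W=1, Y=2, X=0, Z=0) weight 1/84
  (W=1, Y=2, X=1, Z=0) weight 1/84
  (W=1, Y=2, X=2, Z=0) weight 1/252
Group by W:
  weight(W=0) = 1/12
  weight(W=1) = 1/36
Total weight = 1/12 + 1/36 = 1/9
P(W=0 | obs) = 1/12 / 1/9 = 3/4
P(W=1 | obs) = 1/36 / 1/9 = 1/4

P(W=0) = 3/4, P(W=1) = 1/4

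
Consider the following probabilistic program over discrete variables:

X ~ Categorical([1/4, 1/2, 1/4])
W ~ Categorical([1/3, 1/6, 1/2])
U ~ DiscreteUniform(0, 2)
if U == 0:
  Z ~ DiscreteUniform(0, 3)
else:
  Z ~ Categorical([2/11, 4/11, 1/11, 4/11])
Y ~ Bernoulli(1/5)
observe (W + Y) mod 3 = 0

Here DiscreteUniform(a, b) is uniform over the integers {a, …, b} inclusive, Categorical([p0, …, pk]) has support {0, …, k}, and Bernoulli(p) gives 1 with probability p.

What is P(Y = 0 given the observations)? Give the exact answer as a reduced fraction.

P(Y = 0 | obs) = 8/11

Enumerate traces; 72 have nonzero weight after conditioning:
  (X=0, W=0, U=0, Z=0, Y=0) weight 1/180
  (X=0, W=0, U=0, Z=1, Y=0) weight 1/180
  (X=0, W=0, U=0, Z=2, Y=0) weight 1/180
  (X=0, W=0, U=0, Z=3, Y=0) weight 1/180
  (X=0, W=0, U=1, Z=0, Y=0) weight 2/495
  (X=0, W=0, U=1, Z=1, Y=0) weight 4/495
  (X=0, W=0, U=1, Z=2, Y=0) weight 1/495
  (X=0, W=0, U=1, Z=3, Y=0) weight 4/495
  (X=0, W=2, U=0, Z=0, Y=1) weight 1/480
  … 63 more
Group by Y:
  weight(Y=0) = 4/15
  weight(Y=1) = 1/10
Total weight = 4/15 + 1/10 = 11/30
P(Y=0 | obs) = 4/15 / 11/30 = 8/11
P(Y=1 | obs) = 1/10 / 11/30 = 3/11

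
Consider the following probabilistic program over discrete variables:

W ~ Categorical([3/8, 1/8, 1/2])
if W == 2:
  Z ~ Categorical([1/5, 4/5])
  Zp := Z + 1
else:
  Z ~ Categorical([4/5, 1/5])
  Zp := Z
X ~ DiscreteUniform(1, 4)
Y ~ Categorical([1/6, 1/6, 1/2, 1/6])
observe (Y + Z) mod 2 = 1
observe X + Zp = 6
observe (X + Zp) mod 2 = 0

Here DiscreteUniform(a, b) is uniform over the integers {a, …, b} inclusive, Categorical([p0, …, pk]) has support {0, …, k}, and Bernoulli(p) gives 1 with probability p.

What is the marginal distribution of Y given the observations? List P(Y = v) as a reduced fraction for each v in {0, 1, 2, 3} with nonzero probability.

P(Y=0) = 1/4, P(Y=2) = 3/4

Enumerate traces; 2 have nonzero weight after conditioning:
  (W=2, Z=1, X=4, Y=0) weight 1/60
  (W=2, Z=1, X=4, Y=2) weight 1/20
Group by Y:
  weight(Y=0) = 1/60
  weight(Y=2) = 1/20
Total weight = 1/60 + 1/20 = 1/15
P(Y=0 | obs) = 1/60 / 1/15 = 1/4
P(Y=2 | obs) = 1/20 / 1/15 = 3/4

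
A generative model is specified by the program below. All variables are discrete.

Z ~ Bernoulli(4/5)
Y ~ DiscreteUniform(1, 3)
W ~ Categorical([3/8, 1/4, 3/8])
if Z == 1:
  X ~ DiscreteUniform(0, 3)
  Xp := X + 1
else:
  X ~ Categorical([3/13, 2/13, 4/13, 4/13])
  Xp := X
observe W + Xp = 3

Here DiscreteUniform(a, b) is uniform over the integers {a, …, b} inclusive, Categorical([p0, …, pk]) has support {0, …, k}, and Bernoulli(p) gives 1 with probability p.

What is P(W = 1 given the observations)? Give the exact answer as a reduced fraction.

P(W = 1 | obs) = 17/65

Enumerate traces; 18 have nonzero weight after conditioning:
  (Z=0, Y=1, W=0, X=3) weight 1/130
  (Z=0, Y=1, W=1, X=2) weight 1/195
  (Z=0, Y=1, W=2, X=1) weight 1/260
  (Z=0, Y=2, W=0, X=3) weight 1/130
  (Z=0, Y=2, W=1, X=2) weight 1/195
  (Z=0, Y=2, W=2, X=1) weight 1/260
  (Z=0, Y=3, W=0, X=3) weight 1/130
  (Z=0, Y=3, W=1, X=2) weight 1/195
  … 10 more
Group by W:
  weight(W=0) = 51/520
  weight(W=1) = 17/260
  weight(W=2) = 9/104
Total weight = 51/520 + 17/260 + 9/104 = 1/4
P(W=0 | obs) = 51/520 / 1/4 = 51/130
P(W=1 | obs) = 17/260 / 1/4 = 17/65
P(W=2 | obs) = 9/104 / 1/4 = 9/26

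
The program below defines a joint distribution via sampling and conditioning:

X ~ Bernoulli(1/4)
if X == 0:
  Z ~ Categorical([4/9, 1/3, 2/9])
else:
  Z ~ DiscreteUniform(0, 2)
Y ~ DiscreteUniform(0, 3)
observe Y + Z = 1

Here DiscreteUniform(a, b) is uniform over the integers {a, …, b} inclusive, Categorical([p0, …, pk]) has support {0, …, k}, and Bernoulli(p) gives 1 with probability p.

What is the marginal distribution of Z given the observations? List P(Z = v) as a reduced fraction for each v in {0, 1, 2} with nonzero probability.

P(Z=0) = 5/9, P(Z=1) = 4/9

Enumerate traces; 4 have nonzero weight after conditioning:
  (X=0, Z=0, Y=1) weight 1/12
  (X=0, Z=1, Y=0) weight 1/16
  (X=1, Z=0, Y=1) weight 1/48
  (X=1, Z=1, Y=0) weight 1/48
Group by Z:
  weight(Z=0) = 5/48
  weight(Z=1) = 1/12
Total weight = 5/48 + 1/12 = 3/16
P(Z=0 | obs) = 5/48 / 3/16 = 5/9
P(Z=1 | obs) = 1/12 / 3/16 = 4/9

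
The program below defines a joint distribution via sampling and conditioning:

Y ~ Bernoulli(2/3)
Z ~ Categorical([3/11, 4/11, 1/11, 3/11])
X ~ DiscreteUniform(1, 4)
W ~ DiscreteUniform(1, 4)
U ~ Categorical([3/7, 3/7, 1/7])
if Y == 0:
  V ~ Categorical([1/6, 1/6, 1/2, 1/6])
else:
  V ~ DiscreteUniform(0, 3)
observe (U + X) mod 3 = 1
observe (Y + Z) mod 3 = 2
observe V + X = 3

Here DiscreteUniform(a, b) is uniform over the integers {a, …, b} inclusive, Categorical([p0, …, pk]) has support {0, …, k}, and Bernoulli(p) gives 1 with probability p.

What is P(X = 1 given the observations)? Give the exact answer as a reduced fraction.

Enumerate traces; 24 have nonzero weight after conditioning:
  (Y=0, Z=2, X=1, W=1, U=0, V=2) weight 1/2464
  (Y=0, Z=2, X=1, W=2, U=0, V=2) weight 1/2464
  (Y=0, Z=2, X=1, W=3, U=0, V=2) weight 1/2464
  (Y=0, Z=2, X=1, W=4, U=0, V=2) weight 1/2464
  (Y=0, Z=2, X=2, W=1, U=2, V=1) weight 1/22176
  (Y=0, Z=2, X=2, W=2, U=2, V=1) weight 1/22176
  (Y=0, Z=2, X=2, W=3, U=2, V=1) weight 1/22176
  (Y=0, Z=2, X=2, W=4, U=2, V=1) weight 1/22176
  (Y=0, Z=2, X=3, W=1, U=1, V=0) weight 1/7392
  … 15 more
Group by X:
  weight(X=1) = 5/616
  weight(X=2) = 13/5544
  weight(X=3) = 13/1848
Total weight = 5/616 + 13/5544 + 13/1848 = 97/5544
P(X=1 | obs) = 5/616 / 97/5544 = 45/97
P(X=2 | obs) = 13/5544 / 97/5544 = 13/97
P(X=3 | obs) = 13/1848 / 97/5544 = 39/97

P(X = 1 | obs) = 45/97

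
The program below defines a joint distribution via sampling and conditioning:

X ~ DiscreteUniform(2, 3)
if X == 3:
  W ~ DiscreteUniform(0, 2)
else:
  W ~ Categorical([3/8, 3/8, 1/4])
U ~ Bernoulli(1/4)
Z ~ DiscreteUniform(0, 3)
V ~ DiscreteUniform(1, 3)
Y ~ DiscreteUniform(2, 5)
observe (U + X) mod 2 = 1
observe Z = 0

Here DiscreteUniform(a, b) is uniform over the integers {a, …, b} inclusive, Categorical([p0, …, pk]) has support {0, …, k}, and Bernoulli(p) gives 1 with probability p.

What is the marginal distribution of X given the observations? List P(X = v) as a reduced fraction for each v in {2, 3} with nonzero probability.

P(X=2) = 1/4, P(X=3) = 3/4

Enumerate traces; 72 have nonzero weight after conditioning:
  (X=2, W=0, U=1, Z=0, V=1, Y=2) weight 1/1024
  (X=2, W=0, U=1, Z=0, V=1, Y=3) weight 1/1024
  (X=2, W=0, U=1, Z=0, V=1, Y=4) weight 1/1024
  (X=2, W=0, U=1, Z=0, V=1, Y=5) weight 1/1024
  (X=2, W=0, U=1, Z=0, V=2, Y=2) weight 1/1024
  (X=2, W=0, U=1, Z=0, V=2, Y=3) weight 1/1024
  (X=2, W=0, U=1, Z=0, V=2, Y=4) weight 1/1024
  (X=2, W=0, U=1, Z=0, V=2, Y=5) weight 1/1024
  (X=3, W=0, U=0, Z=0, V=1, Y=2) weight 1/384
  … 63 more
Group by X:
  weight(X=2) = 1/32
  weight(X=3) = 3/32
Total weight = 1/32 + 3/32 = 1/8
P(X=2 | obs) = 1/32 / 1/8 = 1/4
P(X=3 | obs) = 3/32 / 1/8 = 3/4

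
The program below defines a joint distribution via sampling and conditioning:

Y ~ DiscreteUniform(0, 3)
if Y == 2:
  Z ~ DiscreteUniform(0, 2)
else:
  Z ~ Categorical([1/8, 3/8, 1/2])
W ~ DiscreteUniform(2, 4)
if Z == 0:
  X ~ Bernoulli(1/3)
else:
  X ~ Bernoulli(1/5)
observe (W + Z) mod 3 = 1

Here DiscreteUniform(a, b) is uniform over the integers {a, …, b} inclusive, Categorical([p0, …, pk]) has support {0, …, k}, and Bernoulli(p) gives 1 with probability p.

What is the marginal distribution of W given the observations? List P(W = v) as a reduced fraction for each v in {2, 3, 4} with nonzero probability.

P(W=2) = 11/24, P(W=3) = 35/96, P(W=4) = 17/96

Enumerate traces; 24 have nonzero weight after conditioning:
  (Y=0, Z=0, W=4, X=0) weight 1/144
  (Y=0, Z=0, W=4, X=1) weight 1/288
  (Y=0, Z=1, W=3, X=0) weight 1/40
  (Y=0, Z=1, W=3, X=1) weight 1/160
  (Y=0, Z=2, W=2, X=0) weight 1/30
  (Y=0, Z=2, W=2, X=1) weight 1/120
  (Y=1, Z=0, W=4, X=0) weight 1/144
  (Y=1, Z=0, W=4, X=1) weight 1/288
  … 16 more
Group by W:
  weight(W=2) = 11/72
  weight(W=3) = 35/288
  weight(W=4) = 17/288
Total weight = 11/72 + 35/288 + 17/288 = 1/3
P(W=2 | obs) = 11/72 / 1/3 = 11/24
P(W=3 | obs) = 35/288 / 1/3 = 35/96
P(W=4 | obs) = 17/288 / 1/3 = 17/96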